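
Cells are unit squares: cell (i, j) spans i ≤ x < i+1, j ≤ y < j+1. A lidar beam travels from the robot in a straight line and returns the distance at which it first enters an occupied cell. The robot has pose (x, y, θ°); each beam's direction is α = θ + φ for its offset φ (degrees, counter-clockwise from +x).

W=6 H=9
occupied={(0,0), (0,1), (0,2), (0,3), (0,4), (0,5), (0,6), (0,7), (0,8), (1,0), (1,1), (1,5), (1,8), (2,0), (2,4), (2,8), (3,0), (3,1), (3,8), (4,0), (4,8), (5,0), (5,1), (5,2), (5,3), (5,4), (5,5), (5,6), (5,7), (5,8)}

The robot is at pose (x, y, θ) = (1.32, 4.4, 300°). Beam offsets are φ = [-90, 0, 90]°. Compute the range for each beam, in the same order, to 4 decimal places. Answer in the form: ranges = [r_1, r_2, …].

beam 1: φ=-90°, α=210°
  dir = (cos 210°, sin 210°) = (-0.8660, -0.5000); from cell (1,4)
  next x-line at t=0.3695, next y-line at t=0.8000; Δt_x=1.1547, Δt_y=2.0000
    x: enter (0,4) at t=0.3695 ← occupied
  → r_1 = 0.3695
beam 2: φ=0°, α=300°
  dir = (cos 300°, sin 300°) = (0.5000, -0.8660); from cell (1,4)
  next x-line at t=1.3600, next y-line at t=0.4619; Δt_x=2.0000, Δt_y=1.1547
    y: enter (1,3) at t=0.4619
    x: enter (2,3) at t=1.3600
    y: enter (2,2) at t=1.6166
    y: enter (2,1) at t=2.7713
    x: enter (3,1) at t=3.3600 ← occupied
  → r_2 = 3.3600
beam 3: φ=90°, α=30°
  dir = (cos 30°, sin 30°) = (0.8660, 0.5000); from cell (1,4)
  next x-line at t=0.7852, next y-line at t=1.2000; Δt_x=1.1547, Δt_y=2.0000
    x: enter (2,4) at t=0.7852 ← occupied
  → r_3 = 0.7852

ranges = [0.3695, 3.3600, 0.7852]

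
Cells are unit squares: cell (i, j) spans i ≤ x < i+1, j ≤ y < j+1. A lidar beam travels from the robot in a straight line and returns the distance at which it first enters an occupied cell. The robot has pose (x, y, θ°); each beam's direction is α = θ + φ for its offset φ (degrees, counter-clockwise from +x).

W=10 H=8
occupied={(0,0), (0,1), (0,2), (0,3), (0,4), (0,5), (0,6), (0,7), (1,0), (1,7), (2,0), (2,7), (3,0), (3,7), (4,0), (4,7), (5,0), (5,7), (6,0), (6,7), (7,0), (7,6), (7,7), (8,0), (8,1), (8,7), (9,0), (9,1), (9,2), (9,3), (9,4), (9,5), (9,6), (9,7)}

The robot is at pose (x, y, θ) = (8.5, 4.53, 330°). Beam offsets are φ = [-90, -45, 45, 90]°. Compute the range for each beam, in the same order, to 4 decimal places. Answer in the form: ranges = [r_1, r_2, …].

ranges = [4.0761, 1.9319, 0.5176, 1.0000]

beam 1: φ=-90°, α=240°
  d=(-0.5000,-0.8660)  start (8,4)  tX=1.0000 tY=0.6120  stride 1/|dx|=2.0000 1/|dy|=1.1547
    cross y-line → (8,3), t=0.6120
    cross x-line → (7,3), t=1.0000
    cross y-line → (7,2), t=1.7667
    cross y-line → (7,1), t=2.9214
    cross x-line → (6,1), t=3.0000
    cross y-line → (6,0), t=4.0761 (wall)
  → r_1 = 4.0761
beam 2: φ=-45°, α=285°
  d=(0.2588,-0.9659)  start (8,4)  tX=1.9319 tY=0.5487  stride 1/|dx|=3.8637 1/|dy|=1.0353
    cross y-line → (8,3), t=0.5487
    cross y-line → (8,2), t=1.5840
    cross x-line → (9,2), t=1.9319 (wall)
  → r_2 = 1.9319
beam 3: φ=45°, α=15°
  d=(0.9659,0.2588)  start (8,4)  tX=0.5176 tY=1.8159  stride 1/|dx|=1.0353 1/|dy|=3.8637
    cross x-line → (9,4), t=0.5176 (wall)
  → r_3 = 0.5176
beam 4: φ=90°, α=60°
  d=(0.5000,0.8660)  start (8,4)  tX=1.0000 tY=0.5427  stride 1/|dx|=2.0000 1/|dy|=1.1547
    cross y-line → (8,5), t=0.5427
    cross x-line → (9,5), t=1.0000 (wall)
  → r_4 = 1.0000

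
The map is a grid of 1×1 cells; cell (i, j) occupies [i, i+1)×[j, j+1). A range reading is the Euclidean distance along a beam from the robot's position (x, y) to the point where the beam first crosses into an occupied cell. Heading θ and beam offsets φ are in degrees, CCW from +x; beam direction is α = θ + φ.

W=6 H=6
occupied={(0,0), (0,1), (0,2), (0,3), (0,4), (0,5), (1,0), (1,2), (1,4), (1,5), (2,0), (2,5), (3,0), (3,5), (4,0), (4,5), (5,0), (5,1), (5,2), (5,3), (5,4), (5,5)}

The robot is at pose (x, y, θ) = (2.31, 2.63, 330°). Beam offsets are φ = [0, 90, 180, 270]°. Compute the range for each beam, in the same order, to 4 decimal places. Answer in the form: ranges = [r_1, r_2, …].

beam 1: φ=0°, α=330°
  cosα=0.8660 sinα=-0.5000 | (2,2) | tMaxX 0.7967 tMaxY 1.2600 | tΔX 1.1547 tΔY 2.0000
    t=0.7967 [x] (3,2)
    t=1.2600 [y] (3,1)
    t=1.9514 [x] (4,1)
    t=3.1061 [x] (5,1) — stop
  → r_1 = 3.1061
beam 2: φ=90°, α=60°
  cosα=0.5000 sinα=0.8660 | (2,2) | tMaxX 1.3800 tMaxY 0.4272 | tΔX 2.0000 tΔY 1.1547
    t=0.4272 [y] (2,3)
    t=1.3800 [x] (3,3)
    t=1.5819 [y] (3,4)
    t=2.7366 [y] (3,5) — stop
  → r_2 = 2.7366
beam 3: φ=180°, α=150°
  cosα=-0.8660 sinα=0.5000 | (2,2) | tMaxX 0.3580 tMaxY 0.7400 | tΔX 1.1547 tΔY 2.0000
    t=0.3580 [x] (1,2) — stop
  → r_3 = 0.3580
beam 4: φ=270°, α=240°
  cosα=-0.5000 sinα=-0.8660 | (2,2) | tMaxX 0.6200 tMaxY 0.7275 | tΔX 2.0000 tΔY 1.1547
    t=0.6200 [x] (1,2) — stop
  → r_4 = 0.6200

ranges = [3.1061, 2.7366, 0.3580, 0.6200]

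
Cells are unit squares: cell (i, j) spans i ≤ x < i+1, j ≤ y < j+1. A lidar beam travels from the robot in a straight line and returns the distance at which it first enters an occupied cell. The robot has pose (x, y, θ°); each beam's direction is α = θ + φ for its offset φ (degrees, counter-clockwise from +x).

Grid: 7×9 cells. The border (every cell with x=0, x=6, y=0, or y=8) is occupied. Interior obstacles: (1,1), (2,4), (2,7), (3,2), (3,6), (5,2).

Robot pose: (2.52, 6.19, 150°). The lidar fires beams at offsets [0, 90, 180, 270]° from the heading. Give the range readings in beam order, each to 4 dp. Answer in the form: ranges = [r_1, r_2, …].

beam 1: φ=0°, α=150°
  dir = (cos 150°, sin 150°) = (-0.8660, 0.5000); from cell (2,6)
  next x-line at t=0.6004, next y-line at t=1.6200; Δt_x=1.1547, Δt_y=2.0000
    x: enter (1,6) at t=0.6004
    y: enter (1,7) at t=1.6200
    x: enter (0,7) at t=1.7551 ← occupied
  → r_1 = 1.7551
beam 2: φ=90°, α=240°
  dir = (cos 240°, sin 240°) = (-0.5000, -0.8660); from cell (2,6)
  next x-line at t=1.0400, next y-line at t=0.2194; Δt_x=2.0000, Δt_y=1.1547
    y: enter (2,5) at t=0.2194
    x: enter (1,5) at t=1.0400
    y: enter (1,4) at t=1.3741
    y: enter (1,3) at t=2.5288
    x: enter (0,3) at t=3.0400 ← occupied
  → r_2 = 3.0400
beam 3: φ=180°, α=330°
  dir = (cos 330°, sin 330°) = (0.8660, -0.5000); from cell (2,6)
  next x-line at t=0.5543, next y-line at t=0.3800; Δt_x=1.1547, Δt_y=2.0000
    y: enter (2,5) at t=0.3800
    x: enter (3,5) at t=0.5543
    x: enter (4,5) at t=1.7090
    y: enter (4,4) at t=2.3800
    x: enter (5,4) at t=2.8637
    x: enter (6,4) at t=4.0184 ← occupied
  → r_3 = 4.0184
beam 4: φ=270°, α=60°
  dir = (cos 60°, sin 60°) = (0.5000, 0.8660); from cell (2,6)
  next x-line at t=0.9600, next y-line at t=0.9353; Δt_x=2.0000, Δt_y=1.1547
    y: enter (2,7) at t=0.9353 ← occupied
  → r_4 = 0.9353

ranges = [1.7551, 3.0400, 4.0184, 0.9353]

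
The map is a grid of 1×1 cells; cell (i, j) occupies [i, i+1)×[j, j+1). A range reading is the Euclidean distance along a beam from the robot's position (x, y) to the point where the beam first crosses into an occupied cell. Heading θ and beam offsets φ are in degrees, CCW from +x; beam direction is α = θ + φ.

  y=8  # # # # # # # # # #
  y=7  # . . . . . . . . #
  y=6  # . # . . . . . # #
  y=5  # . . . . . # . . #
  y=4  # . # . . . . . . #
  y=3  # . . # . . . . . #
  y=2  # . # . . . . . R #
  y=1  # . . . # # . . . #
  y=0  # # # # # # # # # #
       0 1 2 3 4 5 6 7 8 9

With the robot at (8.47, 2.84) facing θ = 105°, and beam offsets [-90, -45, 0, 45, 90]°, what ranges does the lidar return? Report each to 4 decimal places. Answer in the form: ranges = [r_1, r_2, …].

ranges = [0.5487, 1.0600, 5.3420, 6.3200, 3.2455]

beam 1: φ=-90°, α=15°
  d=(0.9659,0.2588)  start (8,2)  tX=0.5487 tY=0.6182  stride 1/|dx|=1.0353 1/|dy|=3.8637
    cross x-line → (9,2), t=0.5487 (wall)
  → r_1 = 0.5487
beam 2: φ=-45°, α=60°
  d=(0.5000,0.8660)  start (8,2)  tX=1.0600 tY=0.1848  stride 1/|dx|=2.0000 1/|dy|=1.1547
    cross y-line → (8,3), t=0.1848
    cross x-line → (9,3), t=1.0600 (wall)
  → r_2 = 1.0600
beam 3: φ=0°, α=105°
  d=(-0.2588,0.9659)  start (8,2)  tX=1.8159 tY=0.1656  stride 1/|dx|=3.8637 1/|dy|=1.0353
    cross y-line → (8,3), t=0.1656
    cross y-line → (8,4), t=1.2009
    cross x-line → (7,4), t=1.8159
    cross y-line → (7,5), t=2.2362
    cross y-line → (7,6), t=3.2715
    cross y-line → (7,7), t=4.3067
    cross y-line → (7,8), t=5.3420 (wall)
  → r_3 = 5.3420
beam 4: φ=45°, α=150°
  d=(-0.8660,0.5000)  start (8,2)  tX=0.5427 tY=0.3200  stride 1/|dx|=1.1547 1/|dy|=2.0000
    cross y-line → (8,3), t=0.3200
    cross x-line → (7,3), t=0.5427
    cross x-line → (6,3), t=1.6974
    cross y-line → (6,4), t=2.3200
    cross x-line → (5,4), t=2.8521
    cross x-line → (4,4), t=4.0068
    cross y-line → (4,5), t=4.3200
    cross x-line → (3,5), t=5.1615
    cross x-line → (2,5), t=6.3162
    cross y-line → (2,6), t=6.3200 (wall)
  → r_4 = 6.3200
beam 5: φ=90°, α=195°
  d=(-0.9659,-0.2588)  start (8,2)  tX=0.4866 tY=3.2455  stride 1/|dx|=1.0353 1/|dy|=3.8637
    cross x-line → (7,2), t=0.4866
    cross x-line → (6,2), t=1.5219
    cross x-line → (5,2), t=2.5571
    cross y-line → (5,1), t=3.2455 (wall)
  → r_5 = 3.2455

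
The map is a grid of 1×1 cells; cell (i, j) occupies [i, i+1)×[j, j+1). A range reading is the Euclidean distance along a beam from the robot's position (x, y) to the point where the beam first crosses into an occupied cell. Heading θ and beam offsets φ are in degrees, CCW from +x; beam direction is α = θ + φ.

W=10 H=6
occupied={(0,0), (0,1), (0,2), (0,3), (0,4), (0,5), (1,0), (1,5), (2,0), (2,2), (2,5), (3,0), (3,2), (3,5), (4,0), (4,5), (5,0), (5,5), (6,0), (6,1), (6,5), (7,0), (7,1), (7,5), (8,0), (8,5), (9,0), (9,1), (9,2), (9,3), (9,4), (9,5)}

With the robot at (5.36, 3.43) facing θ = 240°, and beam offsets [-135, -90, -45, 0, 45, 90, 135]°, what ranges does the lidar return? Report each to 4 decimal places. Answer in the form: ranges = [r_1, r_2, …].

ranges = [1.6254, 3.1400, 1.6614, 2.8059, 2.4728, 2.8600, 3.7684]

beam 1: φ=-135°, α=105°
  dir = (cos 105°, sin 105°) = (-0.2588, 0.9659); from cell (5,3)
  next x-line at t=1.3909, next y-line at t=0.5901; Δt_x=3.8637, Δt_y=1.0353
    y: enter (5,4) at t=0.5901
    x: enter (4,4) at t=1.3909
    y: enter (4,5) at t=1.6254 ← occupied
  → r_1 = 1.6254
beam 2: φ=-90°, α=150°
  dir = (cos 150°, sin 150°) = (-0.8660, 0.5000); from cell (5,3)
  next x-line at t=0.4157, next y-line at t=1.1400; Δt_x=1.1547, Δt_y=2.0000
    x: enter (4,3) at t=0.4157
    y: enter (4,4) at t=1.1400
    x: enter (3,4) at t=1.5704
    x: enter (2,4) at t=2.7251
    y: enter (2,5) at t=3.1400 ← occupied
  → r_2 = 3.1400
beam 3: φ=-45°, α=195°
  dir = (cos 195°, sin 195°) = (-0.9659, -0.2588); from cell (5,3)
  next x-line at t=0.3727, next y-line at t=1.6614; Δt_x=1.0353, Δt_y=3.8637
    x: enter (4,3) at t=0.3727
    x: enter (3,3) at t=1.4080
    y: enter (3,2) at t=1.6614 ← occupied
  → r_3 = 1.6614
beam 4: φ=0°, α=240°
  dir = (cos 240°, sin 240°) = (-0.5000, -0.8660); from cell (5,3)
  next x-line at t=0.7200, next y-line at t=0.4965; Δt_x=2.0000, Δt_y=1.1547
    y: enter (5,2) at t=0.4965
    x: enter (4,2) at t=0.7200
    y: enter (4,1) at t=1.6512
    x: enter (3,1) at t=2.7200
    y: enter (3,0) at t=2.8059 ← occupied
  → r_4 = 2.8059
beam 5: φ=45°, α=285°
  dir = (cos 285°, sin 285°) = (0.2588, -0.9659); from cell (5,3)
  next x-line at t=2.4728, next y-line at t=0.4452; Δt_x=3.8637, Δt_y=1.0353
    y: enter (5,2) at t=0.4452
    y: enter (5,1) at t=1.4804
    x: enter (6,1) at t=2.4728 ← occupied
  → r_5 = 2.4728
beam 6: φ=90°, α=330°
  dir = (cos 330°, sin 330°) = (0.8660, -0.5000); from cell (5,3)
  next x-line at t=0.7390, next y-line at t=0.8600; Δt_x=1.1547, Δt_y=2.0000
    x: enter (6,3) at t=0.7390
    y: enter (6,2) at t=0.8600
    x: enter (7,2) at t=1.8937
    y: enter (7,1) at t=2.8600 ← occupied
  → r_6 = 2.8600
beam 7: φ=135°, α=15°
  dir = (cos 15°, sin 15°) = (0.9659, 0.2588); from cell (5,3)
  next x-line at t=0.6626, next y-line at t=2.2023; Δt_x=1.0353, Δt_y=3.8637
    x: enter (6,3) at t=0.6626
    x: enter (7,3) at t=1.6979
    y: enter (7,4) at t=2.2023
    x: enter (8,4) at t=2.7331
    x: enter (9,4) at t=3.7684 ← occupied
  → r_7 = 3.7684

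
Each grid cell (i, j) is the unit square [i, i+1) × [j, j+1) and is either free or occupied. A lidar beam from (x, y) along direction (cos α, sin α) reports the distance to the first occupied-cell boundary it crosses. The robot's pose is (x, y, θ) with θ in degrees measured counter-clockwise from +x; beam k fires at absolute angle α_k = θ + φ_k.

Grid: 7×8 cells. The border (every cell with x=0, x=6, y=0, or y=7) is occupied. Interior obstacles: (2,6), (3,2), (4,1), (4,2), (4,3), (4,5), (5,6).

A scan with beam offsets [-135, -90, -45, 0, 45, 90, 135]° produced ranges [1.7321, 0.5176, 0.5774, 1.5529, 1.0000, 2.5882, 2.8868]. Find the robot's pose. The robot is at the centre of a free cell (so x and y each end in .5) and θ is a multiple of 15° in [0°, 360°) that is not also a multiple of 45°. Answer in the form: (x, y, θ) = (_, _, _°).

Candidates: 23 free-cell centres × 16 headings = 368 poses. Raycast each; keep the one whose scan matches to 4 dp.
  (5.5, 2.5, 255°): beam 1 = 1.0000 ≠ 1.7321 ✗
  (5.5, 4.5, 105°): beam 1 = 0.5774 ≠ 1.7321 ✗
  (2.5, 2.5, 150°): beam 1 = 0.5176 ≠ 1.7321 ✗
  (4.5, 6.5, 75°): beam 1 = 0.5774 ≠ 1.7321 ✗
  …
  (3.5, 5.5, 75°): r_1=1.7321, r_2=0.5176, r_3=0.5774, r_4=1.5529, r_5=1.0000, r_6=2.5882, r_7=2.8868 — all match ✓
Only this pose fits every beam.

(x, y, θ) = (3.5, 5.5, 75°)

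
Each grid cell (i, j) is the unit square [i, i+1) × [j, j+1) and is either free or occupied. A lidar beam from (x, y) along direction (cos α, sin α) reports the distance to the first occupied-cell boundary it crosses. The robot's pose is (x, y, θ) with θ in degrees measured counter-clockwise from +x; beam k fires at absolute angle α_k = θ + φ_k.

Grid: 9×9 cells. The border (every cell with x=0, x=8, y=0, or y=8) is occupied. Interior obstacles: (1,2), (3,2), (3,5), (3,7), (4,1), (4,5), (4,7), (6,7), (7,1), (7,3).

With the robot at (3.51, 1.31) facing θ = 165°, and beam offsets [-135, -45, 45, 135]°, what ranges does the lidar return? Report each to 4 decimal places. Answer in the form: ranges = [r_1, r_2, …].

ranges = [0.5658, 0.7967, 0.6200, 0.3580]

beam 1: φ=-135°, α=30°
  d=(0.8660,0.5000)  start (3,1)  tX=0.5658 tY=1.3800  stride 1/|dx|=1.1547 1/|dy|=2.0000
    cross x-line → (4,1), t=0.5658 (wall)
  → r_1 = 0.5658
beam 2: φ=-45°, α=120°
  d=(-0.5000,0.8660)  start (3,1)  tX=1.0200 tY=0.7967  stride 1/|dx|=2.0000 1/|dy|=1.1547
    cross y-line → (3,2), t=0.7967 (wall)
  → r_2 = 0.7967
beam 3: φ=45°, α=210°
  d=(-0.8660,-0.5000)  start (3,1)  tX=0.5889 tY=0.6200  stride 1/|dx|=1.1547 1/|dy|=2.0000
    cross x-line → (2,1), t=0.5889
    cross y-line → (2,0), t=0.6200 (wall)
  → r_3 = 0.6200
beam 4: φ=135°, α=300°
  d=(0.5000,-0.8660)  start (3,1)  tX=0.9800 tY=0.3580  stride 1/|dx|=2.0000 1/|dy|=1.1547
    cross y-line → (3,0), t=0.3580 (wall)
  → r_4 = 0.3580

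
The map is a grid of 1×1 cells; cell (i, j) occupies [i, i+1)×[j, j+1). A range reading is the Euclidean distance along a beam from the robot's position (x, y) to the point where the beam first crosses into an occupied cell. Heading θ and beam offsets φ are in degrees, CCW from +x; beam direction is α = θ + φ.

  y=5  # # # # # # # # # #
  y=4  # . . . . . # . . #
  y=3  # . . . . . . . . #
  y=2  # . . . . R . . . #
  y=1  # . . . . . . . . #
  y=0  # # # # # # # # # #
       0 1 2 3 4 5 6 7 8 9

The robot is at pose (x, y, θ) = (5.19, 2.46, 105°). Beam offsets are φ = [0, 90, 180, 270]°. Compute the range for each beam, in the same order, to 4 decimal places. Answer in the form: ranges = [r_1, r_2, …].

beam 1: φ=0°, α=105°
  cosα=-0.2588 sinα=0.9659 | (5,2) | tMaxX 0.7341 tMaxY 0.5590 | tΔX 3.8637 tΔY 1.0353
    t=0.5590 [y] (5,3)
    t=0.7341 [x] (4,3)
    t=1.5943 [y] (4,4)
    t=2.6296 [y] (4,5) — stop
  → r_1 = 2.6296
beam 2: φ=90°, α=195°
  cosα=-0.9659 sinα=-0.2588 | (5,2) | tMaxX 0.1967 tMaxY 1.7773 | tΔX 1.0353 tΔY 3.8637
    t=0.1967 [x] (4,2)
    t=1.2320 [x] (3,2)
    t=1.7773 [y] (3,1)
    t=2.2673 [x] (2,1)
    t=3.3025 [x] (1,1)
    t=4.3378 [x] (0,1) — stop
  → r_2 = 4.3378
beam 3: φ=180°, α=285°
  cosα=0.2588 sinα=-0.9659 | (5,2) | tMaxX 3.1296 tMaxY 0.4762 | tΔX 3.8637 tΔY 1.0353
    t=0.4762 [y] (5,1)
    t=1.5115 [y] (5,0) — stop
  → r_3 = 1.5115
beam 4: φ=270°, α=15°
  cosα=0.9659 sinα=0.2588 | (5,2) | tMaxX 0.8386 tMaxY 2.0864 | tΔX 1.0353 tΔY 3.8637
    t=0.8386 [x] (6,2)
    t=1.8738 [x] (7,2)
    t=2.0864 [y] (7,3)
    t=2.9091 [x] (8,3)
    t=3.9444 [x] (9,3) — stop
  → r_4 = 3.9444

ranges = [2.6296, 4.3378, 1.5115, 3.9444]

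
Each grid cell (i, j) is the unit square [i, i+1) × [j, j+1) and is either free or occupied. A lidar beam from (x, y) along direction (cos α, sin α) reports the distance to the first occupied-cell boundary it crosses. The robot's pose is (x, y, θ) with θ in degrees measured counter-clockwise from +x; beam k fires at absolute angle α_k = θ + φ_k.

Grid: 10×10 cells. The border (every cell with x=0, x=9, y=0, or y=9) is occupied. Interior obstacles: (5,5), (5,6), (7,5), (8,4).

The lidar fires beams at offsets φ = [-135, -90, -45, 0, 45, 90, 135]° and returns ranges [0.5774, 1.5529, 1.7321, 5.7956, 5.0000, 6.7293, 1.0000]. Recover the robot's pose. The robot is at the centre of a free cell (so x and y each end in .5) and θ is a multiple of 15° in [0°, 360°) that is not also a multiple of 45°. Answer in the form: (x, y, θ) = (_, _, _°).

Enumerate (i+0.5, j+0.5, θ) over the 60 free cells and 16 admissible headings. For each, cast all 7 beams and compare to the given ranges.
  (6.5, 5.5, 120°): beam 1 = 0.5176 ≠ 0.5774 ✗
  (7.5, 1.5, 210°): beam 1 = 2.5882 ≠ 0.5774 ✗
  (8.5, 5.5, 285°): beam 2 = 0.5176 ≠ 1.5529 ✗
  …
  (1.5, 2.5, 345°): r_1=0.5774, r_2=1.5529, r_3=1.7321, r_4=5.7956, r_5=5.0000, r_6=6.7293, r_7=1.0000 — all match ✓
Unique over the lattice → pose = (1.5, 2.5, 345°).

(x, y, θ) = (1.5, 2.5, 345°)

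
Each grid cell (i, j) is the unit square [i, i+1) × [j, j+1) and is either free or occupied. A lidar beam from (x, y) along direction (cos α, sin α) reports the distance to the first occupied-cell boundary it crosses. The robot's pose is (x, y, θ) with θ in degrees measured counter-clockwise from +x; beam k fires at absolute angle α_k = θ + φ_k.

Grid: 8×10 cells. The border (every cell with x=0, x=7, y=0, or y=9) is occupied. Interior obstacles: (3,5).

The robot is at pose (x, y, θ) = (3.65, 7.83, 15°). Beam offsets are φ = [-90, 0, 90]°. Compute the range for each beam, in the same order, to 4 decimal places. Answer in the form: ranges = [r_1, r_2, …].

ranges = [7.0709, 3.4682, 1.2113]

beam 1: φ=-90°, α=285°
  direction (0.2588, -0.9659); cell (3,7); t to first gridline: x 1.3523, y 0.8593 (then +3.8637 / +1.0353)
    (3,6) via y @ 0.8593
    (4,6) via x @ 1.3523
    (4,5) via y @ 1.8946
    (4,4) via y @ 2.9298
    (4,3) via y @ 3.9651
    (4,2) via y @ 5.0004
    (5,2) via x @ 5.2160
    (5,1) via y @ 6.0357
    (5,0) via y @ 7.0709  # hit
  → r_1 = 7.0709
beam 2: φ=0°, α=15°
  direction (0.9659, 0.2588); cell (3,7); t to first gridline: x 0.3623, y 0.6568 (then +1.0353 / +3.8637)
    (4,7) via x @ 0.3623
    (4,8) via y @ 0.6568
    (5,8) via x @ 1.3976
    (6,8) via x @ 2.4329
    (7,8) via x @ 3.4682  # hit
  → r_2 = 3.4682
beam 3: φ=90°, α=105°
  direction (-0.2588, 0.9659); cell (3,7); t to first gridline: x 2.5114, y 0.1760 (then +3.8637 / +1.0353)
    (3,8) via y @ 0.1760
    (3,9) via y @ 1.2113  # hit
  → r_3 = 1.2113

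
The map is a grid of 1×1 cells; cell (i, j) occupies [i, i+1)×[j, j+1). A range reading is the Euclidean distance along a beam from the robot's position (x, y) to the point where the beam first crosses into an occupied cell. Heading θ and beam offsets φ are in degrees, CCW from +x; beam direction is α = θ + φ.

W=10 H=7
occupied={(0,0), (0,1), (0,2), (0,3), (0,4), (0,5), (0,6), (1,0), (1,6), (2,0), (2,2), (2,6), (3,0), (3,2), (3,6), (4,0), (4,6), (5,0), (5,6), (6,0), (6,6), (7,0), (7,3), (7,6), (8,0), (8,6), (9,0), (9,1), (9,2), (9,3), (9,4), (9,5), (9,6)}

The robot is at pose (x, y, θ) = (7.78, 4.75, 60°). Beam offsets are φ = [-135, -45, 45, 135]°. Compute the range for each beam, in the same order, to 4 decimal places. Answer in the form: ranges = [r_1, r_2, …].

beam 1: φ=-135°, α=285°
  direction (0.2588, -0.9659); cell (7,4); t to first gridline: x 0.8500, y 0.7765 (then +3.8637 / +1.0353)
    (7,3) via y @ 0.7765  # hit
  → r_1 = 0.7765
beam 2: φ=-45°, α=15°
  direction (0.9659, 0.2588); cell (7,4); t to first gridline: x 0.2278, y 0.9659 (then +1.0353 / +3.8637)
    (8,4) via x @ 0.2278
    (8,5) via y @ 0.9659
    (9,5) via x @ 1.2630  # hit
  → r_2 = 1.2630
beam 3: φ=45°, α=105°
  direction (-0.2588, 0.9659); cell (7,4); t to first gridline: x 3.0137, y 0.2588 (then +3.8637 / +1.0353)
    (7,5) via y @ 0.2588
    (7,6) via y @ 1.2941  # hit
  → r_3 = 1.2941
beam 4: φ=135°, α=195°
  direction (-0.9659, -0.2588); cell (7,4); t to first gridline: x 0.8075, y 2.8978 (then +1.0353 / +3.8637)
    (6,4) via x @ 0.8075
    (5,4) via x @ 1.8428
    (4,4) via x @ 2.8781
    (4,3) via y @ 2.8978
    (3,3) via x @ 3.9133
    (2,3) via x @ 4.9486
    (1,3) via x @ 5.9839
    (1,2) via y @ 6.7615
    (0,2) via x @ 7.0192  # hit
  → r_4 = 7.0192

ranges = [0.7765, 1.2630, 1.2941, 7.0192]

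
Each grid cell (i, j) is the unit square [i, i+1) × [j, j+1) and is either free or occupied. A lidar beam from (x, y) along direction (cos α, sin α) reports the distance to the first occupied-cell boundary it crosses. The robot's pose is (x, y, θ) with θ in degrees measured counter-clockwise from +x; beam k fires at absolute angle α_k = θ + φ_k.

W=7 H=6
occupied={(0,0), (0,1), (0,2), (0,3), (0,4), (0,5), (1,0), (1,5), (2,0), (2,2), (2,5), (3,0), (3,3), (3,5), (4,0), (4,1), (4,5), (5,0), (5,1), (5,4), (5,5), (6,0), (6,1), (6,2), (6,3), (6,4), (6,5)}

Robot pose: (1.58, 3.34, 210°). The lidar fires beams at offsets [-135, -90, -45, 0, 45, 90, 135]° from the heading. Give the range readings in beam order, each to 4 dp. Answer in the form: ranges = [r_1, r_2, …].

ranges = [1.7186, 1.1600, 0.6005, 0.6697, 2.2409, 0.8400, 1.3137]

beam 1: φ=-135°, α=75°
  direction (0.2588, 0.9659); cell (1,3); t to first gridline: x 1.6228, y 0.6833 (then +3.8637 / +1.0353)
    (1,4) via y @ 0.6833
    (2,4) via x @ 1.6228
    (2,5) via y @ 1.7186  # hit
  → r_1 = 1.7186
beam 2: φ=-90°, α=120°
  direction (-0.5000, 0.8660); cell (1,3); t to first gridline: x 1.1600, y 0.7621 (then +2.0000 / +1.1547)
    (1,4) via y @ 0.7621
    (0,4) via x @ 1.1600  # hit
  → r_2 = 1.1600
beam 3: φ=-45°, α=165°
  direction (-0.9659, 0.2588); cell (1,3); t to first gridline: x 0.6005, y 2.5500 (then +1.0353 / +3.8637)
    (0,3) via x @ 0.6005  # hit
  → r_3 = 0.6005
beam 4: φ=0°, α=210°
  direction (-0.8660, -0.5000); cell (1,3); t to first gridline: x 0.6697, y 0.6800 (then +1.1547 / +2.0000)
    (0,3) via x @ 0.6697  # hit
  → r_4 = 0.6697
beam 5: φ=45°, α=255°
  direction (-0.2588, -0.9659); cell (1,3); t to first gridline: x 2.2409, y 0.3520 (then +3.8637 / +1.0353)
    (1,2) via y @ 0.3520
    (1,1) via y @ 1.3873
    (0,1) via x @ 2.2409  # hit
  → r_5 = 2.2409
beam 6: φ=90°, α=300°
  direction (0.5000, -0.8660); cell (1,3); t to first gridline: x 0.8400, y 0.3926 (then +2.0000 / +1.1547)
    (1,2) via y @ 0.3926
    (2,2) via x @ 0.8400  # hit
  → r_6 = 0.8400
beam 7: φ=135°, α=345°
  direction (0.9659, -0.2588); cell (1,3); t to first gridline: x 0.4348, y 1.3137 (then +1.0353 / +3.8637)
    (2,3) via x @ 0.4348
    (2,2) via y @ 1.3137  # hit
  → r_7 = 1.3137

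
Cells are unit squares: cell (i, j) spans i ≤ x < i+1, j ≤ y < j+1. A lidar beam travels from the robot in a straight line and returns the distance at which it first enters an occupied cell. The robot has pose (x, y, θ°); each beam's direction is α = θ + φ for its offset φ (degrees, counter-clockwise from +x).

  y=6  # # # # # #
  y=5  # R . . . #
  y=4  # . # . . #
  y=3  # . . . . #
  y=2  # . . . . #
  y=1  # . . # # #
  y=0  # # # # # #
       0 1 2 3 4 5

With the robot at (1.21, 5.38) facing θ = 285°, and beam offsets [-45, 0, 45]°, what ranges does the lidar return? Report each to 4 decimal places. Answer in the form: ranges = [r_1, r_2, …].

beam 1: φ=-45°, α=240°
  cosα=-0.5000 sinα=-0.8660 | (1,5) | tMaxX 0.4200 tMaxY 0.4388 | tΔX 2.0000 tΔY 1.1547
    t=0.4200 [x] (0,5) — stop
  → r_1 = 0.4200
beam 2: φ=0°, α=285°
  cosα=0.2588 sinα=-0.9659 | (1,5) | tMaxX 3.0523 tMaxY 0.3934 | tΔX 3.8637 tΔY 1.0353
    t=0.3934 [y] (1,4)
    t=1.4287 [y] (1,3)
    t=2.4640 [y] (1,2)
    t=3.0523 [x] (2,2)
    t=3.4992 [y] (2,1)
    t=4.5345 [y] (2,0) — stop
  → r_2 = 4.5345
beam 3: φ=45°, α=330°
  cosα=0.8660 sinα=-0.5000 | (1,5) | tMaxX 0.9122 tMaxY 0.7600 | tΔX 1.1547 tΔY 2.0000
    t=0.7600 [y] (1,4)
    t=0.9122 [x] (2,4) — stop
  → r_3 = 0.9122

ranges = [0.4200, 4.5345, 0.9122]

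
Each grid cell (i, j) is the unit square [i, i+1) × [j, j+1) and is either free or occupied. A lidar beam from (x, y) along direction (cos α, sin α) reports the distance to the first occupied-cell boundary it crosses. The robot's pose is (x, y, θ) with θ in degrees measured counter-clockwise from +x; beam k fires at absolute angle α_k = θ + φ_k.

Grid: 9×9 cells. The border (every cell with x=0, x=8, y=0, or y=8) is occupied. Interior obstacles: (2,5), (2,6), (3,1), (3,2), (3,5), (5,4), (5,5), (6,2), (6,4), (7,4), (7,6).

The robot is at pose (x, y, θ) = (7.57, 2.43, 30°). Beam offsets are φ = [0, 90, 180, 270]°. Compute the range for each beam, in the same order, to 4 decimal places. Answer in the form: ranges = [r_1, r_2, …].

beam 1: φ=0°, α=30°
  d=(0.8660,0.5000)  start (7,2)  tX=0.4965 tY=1.1400  stride 1/|dx|=1.1547 1/|dy|=2.0000
    cross x-line → (8,2), t=0.4965 (wall)
  → r_1 = 0.4965
beam 2: φ=90°, α=120°
  d=(-0.5000,0.8660)  start (7,2)  tX=1.1400 tY=0.6582  stride 1/|dx|=2.0000 1/|dy|=1.1547
    cross y-line → (7,3), t=0.6582
    cross x-line → (6,3), t=1.1400
    cross y-line → (6,4), t=1.8129 (wall)
  → r_2 = 1.8129
beam 3: φ=180°, α=210°
  d=(-0.8660,-0.5000)  start (7,2)  tX=0.6582 tY=0.8600  stride 1/|dx|=1.1547 1/|dy|=2.0000
    cross x-line → (6,2), t=0.6582 (wall)
  → r_3 = 0.6582
beam 4: φ=270°, α=300°
  d=(0.5000,-0.8660)  start (7,2)  tX=0.8600 tY=0.4965  stride 1/|dx|=2.0000 1/|dy|=1.1547
    cross y-line → (7,1), t=0.4965
    cross x-line → (8,1), t=0.8600 (wall)
  → r_4 = 0.8600

ranges = [0.4965, 1.8129, 0.6582, 0.8600]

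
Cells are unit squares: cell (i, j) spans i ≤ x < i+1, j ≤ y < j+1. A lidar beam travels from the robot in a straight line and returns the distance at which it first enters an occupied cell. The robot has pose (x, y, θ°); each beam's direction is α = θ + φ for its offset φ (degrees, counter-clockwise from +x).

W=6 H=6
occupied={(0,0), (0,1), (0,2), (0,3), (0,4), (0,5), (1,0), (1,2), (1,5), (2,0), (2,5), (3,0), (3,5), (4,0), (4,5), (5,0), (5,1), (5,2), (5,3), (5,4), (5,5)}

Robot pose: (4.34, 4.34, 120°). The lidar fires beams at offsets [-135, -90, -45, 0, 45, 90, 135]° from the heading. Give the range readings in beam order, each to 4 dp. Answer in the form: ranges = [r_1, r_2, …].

beam 1: φ=-135°, α=345°
  dir = (cos 345°, sin 345°) = (0.9659, -0.2588); from cell (4,4)
  next x-line at t=0.6833, next y-line at t=1.3137; Δt_x=1.0353, Δt_y=3.8637
    x: enter (5,4) at t=0.6833 ← occupied
  → r_1 = 0.6833
beam 2: φ=-90°, α=30°
  dir = (cos 30°, sin 30°) = (0.8660, 0.5000); from cell (4,4)
  next x-line at t=0.7621, next y-line at t=1.3200; Δt_x=1.1547, Δt_y=2.0000
    x: enter (5,4) at t=0.7621 ← occupied
  → r_2 = 0.7621
beam 3: φ=-45°, α=75°
  dir = (cos 75°, sin 75°) = (0.2588, 0.9659); from cell (4,4)
  next x-line at t=2.5500, next y-line at t=0.6833; Δt_x=3.8637, Δt_y=1.0353
    y: enter (4,5) at t=0.6833 ← occupied
  → r_3 = 0.6833
beam 4: φ=0°, α=120°
  dir = (cos 120°, sin 120°) = (-0.5000, 0.8660); from cell (4,4)
  next x-line at t=0.6800, next y-line at t=0.7621; Δt_x=2.0000, Δt_y=1.1547
    x: enter (3,4) at t=0.6800
    y: enter (3,5) at t=0.7621 ← occupied
  → r_4 = 0.7621
beam 5: φ=45°, α=165°
  dir = (cos 165°, sin 165°) = (-0.9659, 0.2588); from cell (4,4)
  next x-line at t=0.3520, next y-line at t=2.5500; Δt_x=1.0353, Δt_y=3.8637
    x: enter (3,4) at t=0.3520
    x: enter (2,4) at t=1.3873
    x: enter (1,4) at t=2.4225
    y: enter (1,5) at t=2.5500 ← occupied
  → r_5 = 2.5500
beam 6: φ=90°, α=210°
  dir = (cos 210°, sin 210°) = (-0.8660, -0.5000); from cell (4,4)
  next x-line at t=0.3926, next y-line at t=0.6800; Δt_x=1.1547, Δt_y=2.0000
    x: enter (3,4) at t=0.3926
    y: enter (3,3) at t=0.6800
    x: enter (2,3) at t=1.5473
    y: enter (2,2) at t=2.6800
    x: enter (1,2) at t=2.7020 ← occupied
  → r_6 = 2.7020
beam 7: φ=135°, α=255°
  dir = (cos 255°, sin 255°) = (-0.2588, -0.9659); from cell (4,4)
  next x-line at t=1.3137, next y-line at t=0.3520; Δt_x=3.8637, Δt_y=1.0353
    y: enter (4,3) at t=0.3520
    x: enter (3,3) at t=1.3137
    y: enter (3,2) at t=1.3873
    y: enter (3,1) at t=2.4225
    y: enter (3,0) at t=3.4578 ← occupied
  → r_7 = 3.4578

ranges = [0.6833, 0.7621, 0.6833, 0.7621, 2.5500, 2.7020, 3.4578]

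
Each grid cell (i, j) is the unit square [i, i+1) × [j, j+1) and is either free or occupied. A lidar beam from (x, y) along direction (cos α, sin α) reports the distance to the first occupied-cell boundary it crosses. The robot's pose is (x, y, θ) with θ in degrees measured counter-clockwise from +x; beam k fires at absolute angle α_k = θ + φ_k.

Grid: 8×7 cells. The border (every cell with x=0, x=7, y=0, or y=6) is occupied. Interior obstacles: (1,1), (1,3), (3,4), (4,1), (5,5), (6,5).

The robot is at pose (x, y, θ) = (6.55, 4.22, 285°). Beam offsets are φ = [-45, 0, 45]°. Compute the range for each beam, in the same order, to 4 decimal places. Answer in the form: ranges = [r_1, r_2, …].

ranges = [3.1000, 1.7387, 0.5196]

beam 1: φ=-45°, α=240°
  dir = (cos 240°, sin 240°) = (-0.5000, -0.8660); from cell (6,4)
  next x-line at t=1.1000, next y-line at t=0.2540; Δt_x=2.0000, Δt_y=1.1547
    y: enter (6,3) at t=0.2540
    x: enter (5,3) at t=1.1000
    y: enter (5,2) at t=1.4087
    y: enter (5,1) at t=2.5634
    x: enter (4,1) at t=3.1000 ← occupied
  → r_1 = 3.1000
beam 2: φ=0°, α=285°
  dir = (cos 285°, sin 285°) = (0.2588, -0.9659); from cell (6,4)
  next x-line at t=1.7387, next y-line at t=0.2278; Δt_x=3.8637, Δt_y=1.0353
    y: enter (6,3) at t=0.2278
    y: enter (6,2) at t=1.2630
    x: enter (7,2) at t=1.7387 ← occupied
  → r_2 = 1.7387
beam 3: φ=45°, α=330°
  dir = (cos 330°, sin 330°) = (0.8660, -0.5000); from cell (6,4)
  next x-line at t=0.5196, next y-line at t=0.4400; Δt_x=1.1547, Δt_y=2.0000
    y: enter (6,3) at t=0.4400
    x: enter (7,3) at t=0.5196 ← occupied
  → r_3 = 0.5196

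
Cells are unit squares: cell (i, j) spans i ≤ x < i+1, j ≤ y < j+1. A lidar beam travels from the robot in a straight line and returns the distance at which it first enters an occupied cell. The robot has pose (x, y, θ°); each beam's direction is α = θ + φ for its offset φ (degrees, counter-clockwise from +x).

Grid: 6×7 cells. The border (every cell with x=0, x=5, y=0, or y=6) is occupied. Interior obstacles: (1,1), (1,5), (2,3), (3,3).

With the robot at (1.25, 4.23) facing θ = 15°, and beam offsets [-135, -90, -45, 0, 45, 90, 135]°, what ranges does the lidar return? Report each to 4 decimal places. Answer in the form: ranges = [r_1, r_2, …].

ranges = [0.5000, 2.3087, 0.8660, 3.8823, 0.8891, 0.7972, 0.2887]

beam 1: φ=-135°, α=240°
  direction (-0.5000, -0.8660); cell (1,4); t to first gridline: x 0.5000, y 0.2656 (then +2.0000 / +1.1547)
    (1,3) via y @ 0.2656
    (0,3) via x @ 0.5000  # hit
  → r_1 = 0.5000
beam 2: φ=-90°, α=285°
  direction (0.2588, -0.9659); cell (1,4); t to first gridline: x 2.8978, y 0.2381 (then +3.8637 / +1.0353)
    (1,3) via y @ 0.2381
    (1,2) via y @ 1.2734
    (1,1) via y @ 2.3087  # hit
  → r_2 = 2.3087
beam 3: φ=-45°, α=330°
  direction (0.8660, -0.5000); cell (1,4); t to first gridline: x 0.8660, y 0.4600 (then +1.1547 / +2.0000)
    (1,3) via y @ 0.4600
    (2,3) via x @ 0.8660  # hit
  → r_3 = 0.8660
beam 4: φ=0°, α=15°
  direction (0.9659, 0.2588); cell (1,4); t to first gridline: x 0.7765, y 2.9751 (then +1.0353 / +3.8637)
    (2,4) via x @ 0.7765
    (3,4) via x @ 1.8117
    (4,4) via x @ 2.8470
    (4,5) via y @ 2.9751
    (5,5) via x @ 3.8823  # hit
  → r_4 = 3.8823
beam 5: φ=45°, α=60°
  direction (0.5000, 0.8660); cell (1,4); t to first gridline: x 1.5000, y 0.8891 (then +2.0000 / +1.1547)
    (1,5) via y @ 0.8891  # hit
  → r_5 = 0.8891
beam 6: φ=90°, α=105°
  direction (-0.2588, 0.9659); cell (1,4); t to first gridline: x 0.9659, y 0.7972 (then +3.8637 / +1.0353)
    (1,5) via y @ 0.7972  # hit
  → r_6 = 0.7972
beam 7: φ=135°, α=150°
  direction (-0.8660, 0.5000); cell (1,4); t to first gridline: x 0.2887, y 1.5400 (then +1.1547 / +2.0000)
    (0,4) via x @ 0.2887  # hit
  → r_7 = 0.2887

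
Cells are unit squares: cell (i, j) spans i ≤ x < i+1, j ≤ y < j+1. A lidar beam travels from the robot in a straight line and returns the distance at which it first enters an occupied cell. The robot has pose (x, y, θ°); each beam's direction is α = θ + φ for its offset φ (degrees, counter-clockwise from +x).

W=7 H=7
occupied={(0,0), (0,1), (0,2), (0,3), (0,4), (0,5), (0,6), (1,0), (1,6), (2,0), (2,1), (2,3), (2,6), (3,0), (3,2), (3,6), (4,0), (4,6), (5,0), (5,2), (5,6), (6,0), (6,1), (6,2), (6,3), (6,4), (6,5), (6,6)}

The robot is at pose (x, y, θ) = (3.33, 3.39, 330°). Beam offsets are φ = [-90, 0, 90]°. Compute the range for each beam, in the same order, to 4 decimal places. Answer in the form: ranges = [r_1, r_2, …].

beam 1: φ=-90°, α=240°
  direction (-0.5000, -0.8660); cell (3,3); t to first gridline: x 0.6600, y 0.4503 (then +2.0000 / +1.1547)
    (3,2) via y @ 0.4503  # hit
  → r_1 = 0.4503
beam 2: φ=0°, α=330°
  direction (0.8660, -0.5000); cell (3,3); t to first gridline: x 0.7736, y 0.7800 (then +1.1547 / +2.0000)
    (4,3) via x @ 0.7736
    (4,2) via y @ 0.7800
    (5,2) via x @ 1.9283  # hit
  → r_2 = 1.9283
beam 3: φ=90°, α=60°
  direction (0.5000, 0.8660); cell (3,3); t to first gridline: x 1.3400, y 0.7044 (then +2.0000 / +1.1547)
    (3,4) via y @ 0.7044
    (4,4) via x @ 1.3400
    (4,5) via y @ 1.8591
    (4,6) via y @ 3.0138  # hit
  → r_3 = 3.0138

ranges = [0.4503, 1.9283, 3.0138]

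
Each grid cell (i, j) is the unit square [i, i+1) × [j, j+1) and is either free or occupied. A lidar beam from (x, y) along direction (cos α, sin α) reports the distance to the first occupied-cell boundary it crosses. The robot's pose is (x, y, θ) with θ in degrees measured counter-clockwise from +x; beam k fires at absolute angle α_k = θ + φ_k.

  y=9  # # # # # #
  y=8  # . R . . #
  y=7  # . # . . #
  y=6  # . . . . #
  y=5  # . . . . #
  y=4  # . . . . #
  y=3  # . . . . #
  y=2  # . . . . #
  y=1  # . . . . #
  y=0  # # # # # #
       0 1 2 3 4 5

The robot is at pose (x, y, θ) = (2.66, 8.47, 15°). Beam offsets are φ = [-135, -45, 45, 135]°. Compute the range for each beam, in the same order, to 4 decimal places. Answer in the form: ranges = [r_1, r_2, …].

ranges = [0.5427, 2.7020, 0.6120, 1.0600]

beam 1: φ=-135°, α=240°
  dir = (cos 240°, sin 240°) = (-0.5000, -0.8660); from cell (2,8)
  next x-line at t=1.3200, next y-line at t=0.5427; Δt_x=2.0000, Δt_y=1.1547
    y: enter (2,7) at t=0.5427 ← occupied
  → r_1 = 0.5427
beam 2: φ=-45°, α=330°
  dir = (cos 330°, sin 330°) = (0.8660, -0.5000); from cell (2,8)
  next x-line at t=0.3926, next y-line at t=0.9400; Δt_x=1.1547, Δt_y=2.0000
    x: enter (3,8) at t=0.3926
    y: enter (3,7) at t=0.9400
    x: enter (4,7) at t=1.5473
    x: enter (5,7) at t=2.7020 ← occupied
  → r_2 = 2.7020
beam 3: φ=45°, α=60°
  dir = (cos 60°, sin 60°) = (0.5000, 0.8660); from cell (2,8)
  next x-line at t=0.6800, next y-line at t=0.6120; Δt_x=2.0000, Δt_y=1.1547
    y: enter (2,9) at t=0.6120 ← occupied
  → r_3 = 0.6120
beam 4: φ=135°, α=150°
  dir = (cos 150°, sin 150°) = (-0.8660, 0.5000); from cell (2,8)
  next x-line at t=0.7621, next y-line at t=1.0600; Δt_x=1.1547, Δt_y=2.0000
    x: enter (1,8) at t=0.7621
    y: enter (1,9) at t=1.0600 ← occupied
  → r_4 = 1.0600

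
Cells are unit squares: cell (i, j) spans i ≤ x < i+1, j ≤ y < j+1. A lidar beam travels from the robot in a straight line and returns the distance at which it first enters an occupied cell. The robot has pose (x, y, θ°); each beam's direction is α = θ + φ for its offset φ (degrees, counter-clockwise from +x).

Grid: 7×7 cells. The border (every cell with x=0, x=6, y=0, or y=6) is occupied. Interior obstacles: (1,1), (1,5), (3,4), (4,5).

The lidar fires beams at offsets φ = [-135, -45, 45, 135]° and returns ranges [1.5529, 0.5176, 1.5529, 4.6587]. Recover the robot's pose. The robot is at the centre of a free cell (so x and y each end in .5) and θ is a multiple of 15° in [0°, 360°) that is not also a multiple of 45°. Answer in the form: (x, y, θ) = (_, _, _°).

(x, y, θ) = (1.5, 3.5, 210°)

Enumerate (i+0.5, j+0.5, θ) over the 21 free cells and 16 admissible headings. For each, cast all 4 beams and compare to the given ranges.
  (3.5, 1.5, 30°): beam 1 = 0.5176 ≠ 1.5529 ✗
  (4.5, 1.5, 285°): beam 1 = 4.0415 ≠ 1.5529 ✗
  (2.5, 4.5, 195°): beam 1 = 1.7321 ≠ 1.5529 ✗
  (3.5, 2.5, 285°): beam 1 = 2.8868 ≠ 1.5529 ✗
  …
  (1.5, 3.5, 210°): r_1=1.5529, r_2=0.5176, r_3=1.5529, r_4=4.6587 — all match ✓
No second candidate reproduces the full scan.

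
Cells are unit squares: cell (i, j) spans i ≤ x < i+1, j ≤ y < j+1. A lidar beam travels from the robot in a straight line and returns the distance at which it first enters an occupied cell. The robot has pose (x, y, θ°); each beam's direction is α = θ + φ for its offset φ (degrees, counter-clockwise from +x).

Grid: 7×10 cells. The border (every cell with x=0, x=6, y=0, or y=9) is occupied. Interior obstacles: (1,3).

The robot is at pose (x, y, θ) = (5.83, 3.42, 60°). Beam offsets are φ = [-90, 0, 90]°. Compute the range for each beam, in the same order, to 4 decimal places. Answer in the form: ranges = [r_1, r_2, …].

ranges = [0.1963, 0.3400, 5.5772]

beam 1: φ=-90°, α=330°
  dir = (cos 330°, sin 330°) = (0.8660, -0.5000); from cell (5,3)
  next x-line at t=0.1963, next y-line at t=0.8400; Δt_x=1.1547, Δt_y=2.0000
    x: enter (6,3) at t=0.1963 ← occupied
  → r_1 = 0.1963
beam 2: φ=0°, α=60°
  dir = (cos 60°, sin 60°) = (0.5000, 0.8660); from cell (5,3)
  next x-line at t=0.3400, next y-line at t=0.6697; Δt_x=2.0000, Δt_y=1.1547
    x: enter (6,3) at t=0.3400 ← occupied
  → r_2 = 0.3400
beam 3: φ=90°, α=150°
  dir = (cos 150°, sin 150°) = (-0.8660, 0.5000); from cell (5,3)
  next x-line at t=0.9584, next y-line at t=1.1600; Δt_x=1.1547, Δt_y=2.0000
    x: enter (4,3) at t=0.9584
    y: enter (4,4) at t=1.1600
    x: enter (3,4) at t=2.1131
    y: enter (3,5) at t=3.1600
    x: enter (2,5) at t=3.2678
    x: enter (1,5) at t=4.4225
    y: enter (1,6) at t=5.1600
    x: enter (0,6) at t=5.5772 ← occupied
  → r_3 = 5.5772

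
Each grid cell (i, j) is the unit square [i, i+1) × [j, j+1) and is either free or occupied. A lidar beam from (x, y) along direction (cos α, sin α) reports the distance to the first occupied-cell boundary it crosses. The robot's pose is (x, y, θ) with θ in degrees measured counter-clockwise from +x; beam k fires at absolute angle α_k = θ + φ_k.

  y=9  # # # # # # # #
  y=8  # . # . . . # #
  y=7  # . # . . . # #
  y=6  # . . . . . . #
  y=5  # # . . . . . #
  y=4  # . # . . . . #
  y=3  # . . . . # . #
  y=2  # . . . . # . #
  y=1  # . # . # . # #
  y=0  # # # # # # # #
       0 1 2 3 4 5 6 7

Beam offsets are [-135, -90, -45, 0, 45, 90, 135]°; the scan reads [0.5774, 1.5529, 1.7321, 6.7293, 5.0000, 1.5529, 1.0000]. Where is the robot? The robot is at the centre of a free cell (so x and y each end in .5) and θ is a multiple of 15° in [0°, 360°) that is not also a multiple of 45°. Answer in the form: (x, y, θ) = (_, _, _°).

(x, y, θ) = (4.5, 8.5, 255°)

Enumerate (i+0.5, j+0.5, θ) over the 37 free cells and 16 admissible headings. For each, cast all 7 beams and compare to the given ranges.
  (1.5, 1.5, 15°): beam 2 = 0.5176 ≠ 1.5529 ✗
  (6.5, 5.5, 300°): beam 1 = 5.6940 ≠ 0.5774 ✗
  (5.5, 8.5, 240°): beam 1 = 0.5176 ≠ 0.5774 ✗
  (6.5, 4.5, 240°): beam 1 = 4.6587 ≠ 0.5774 ✗
  (2.5, 2.5, 165°): beam 1 = 2.8868 ≠ 0.5774 ✗
  …
  (4.5, 8.5, 255°): r_1=0.5774, r_2=1.5529, r_3=1.7321, r_4=6.7293, r_5=5.0000, r_6=1.5529, r_7=1.0000 — all match ✓
No second candidate reproduces the full scan.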